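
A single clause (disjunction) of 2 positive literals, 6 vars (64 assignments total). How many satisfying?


Step 1: Total=2^6=64
Step 2: Unsat when all 2 false: 2^4=16
Step 3: Sat=64-16=48

48


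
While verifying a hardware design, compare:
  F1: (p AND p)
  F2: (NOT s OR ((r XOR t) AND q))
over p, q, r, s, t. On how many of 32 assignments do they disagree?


F1 = (p AND p)
F2 = (NOT s OR ((r XOR t) AND q))
Evaluate both on each of 32 rows (bits = p,q,r,s,t):
  row 0 [00000]: F1=0 F2=1 (differ) -> 1
  row 1 [00001]: F1=0 F2=1 (differ) -> 1
  row 2 [00010]: F1=0 F2=0 -> 0
  row 3 [00011]: F1=0 F2=0 -> 0
  row 4 [00100]: F1=0 F2=1 (differ) -> 1
  row 5 [00101]: F1=0 F2=1 (differ) -> 1
  row 6 [00110]: F1=0 F2=0 -> 0
  row 7 [00111]: F1=0 F2=0 -> 0
  row 8 [01000]: F1=0 F2=1 (differ) -> 1
  row 9 [01001]: F1=0 F2=1 (differ) -> 1
  row 10 [01010]: F1=0 F2=0 -> 0
  row 11 [01011]: F1=0 F2=1 (differ) -> 1
  row 12 [01100]: F1=0 F2=1 (differ) -> 1
  row 13 [01101]: F1=0 F2=1 (differ) -> 1
  row 14 [01110]: F1=0 F2=1 (differ) -> 1
  row 15 [01111]: F1=0 F2=0 -> 0
  row 16 [10000]: F1=1 F2=1 -> 0
  row 17 [10001]: F1=1 F2=1 -> 0
  row 18 [10010]: F1=1 F2=0 (differ) -> 1
  row 19 [10011]: F1=1 F2=0 (differ) -> 1
  row 20 [10100]: F1=1 F2=1 -> 0
  row 21 [10101]: F1=1 F2=1 -> 0
  row 22 [10110]: F1=1 F2=0 (differ) -> 1
  row 23 [10111]: F1=1 F2=0 (differ) -> 1
  row 24 [11000]: F1=1 F2=1 -> 0
  row 25 [11001]: F1=1 F2=1 -> 0
  row 26 [11010]: F1=1 F2=0 (differ) -> 1
  row 27 [11011]: F1=1 F2=1 -> 0
  row 28 [11100]: F1=1 F2=1 -> 0
  row 29 [11101]: F1=1 F2=1 -> 0
  row 30 [11110]: F1=1 F2=1 -> 0
  row 31 [11111]: F1=1 F2=0 (differ) -> 1
Full result column, 8 rows per line (p,q fixed per line; r,s,t runs 000..111 left to right):
  rows 0-7 [p,q=00]: 11001100  (ones: 4)
  rows 8-15 [p,q=01]: 11011110  (ones: 6)
  rows 16-23 [p,q=10]: 00110011  (ones: 4)
  rows 24-31 [p,q=11]: 00100001  (ones: 2)
Disagreements = 4+6+4+2 = 16

16


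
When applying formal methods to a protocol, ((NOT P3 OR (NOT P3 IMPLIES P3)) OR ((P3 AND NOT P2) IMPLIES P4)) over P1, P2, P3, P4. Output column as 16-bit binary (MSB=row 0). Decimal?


Formula: ((NOT P3 OR (NOT P3 IMPLIES P3)) OR ((P3 AND NOT P2) IMPLIES P4)) over P1, P2, P3, P4 (16 rows)
Evaluate each row (bits = P1,P2,P3,P4, MSB first):
  row 0 [0000]: ((NOT 0 OR (NOT 0 IMPLIES 0)) OR ((0 AND NOT 0) IMPLIES 0)) -> 1
  row 1 [0001]: ((NOT 0 OR (NOT 0 IMPLIES 0)) OR ((0 AND NOT 0) IMPLIES 1)) -> 1
  row 2 [0010]: ((NOT 1 OR (NOT 1 IMPLIES 1)) OR ((1 AND NOT 0) IMPLIES 0)) -> 1
  row 3 [0011]: ((NOT 1 OR (NOT 1 IMPLIES 1)) OR ((1 AND NOT 0) IMPLIES 1)) -> 1
  row 4 [0100]: ((NOT 0 OR (NOT 0 IMPLIES 0)) OR ((0 AND NOT 1) IMPLIES 0)) -> 1
  row 5 [0101]: ((NOT 0 OR (NOT 0 IMPLIES 0)) OR ((0 AND NOT 1) IMPLIES 1)) -> 1
  row 6 [0110]: ((NOT 1 OR (NOT 1 IMPLIES 1)) OR ((1 AND NOT 1) IMPLIES 0)) -> 1
  row 7 [0111]: ((NOT 1 OR (NOT 1 IMPLIES 1)) OR ((1 AND NOT 1) IMPLIES 1)) -> 1
  row 8 [1000]: ((NOT 0 OR (NOT 0 IMPLIES 0)) OR ((0 AND NOT 0) IMPLIES 0)) -> 1
  row 9 [1001]: ((NOT 0 OR (NOT 0 IMPLIES 0)) OR ((0 AND NOT 0) IMPLIES 1)) -> 1
  row 10 [1010]: ((NOT 1 OR (NOT 1 IMPLIES 1)) OR ((1 AND NOT 0) IMPLIES 0)) -> 1
  row 11 [1011]: ((NOT 1 OR (NOT 1 IMPLIES 1)) OR ((1 AND NOT 0) IMPLIES 1)) -> 1
  row 12 [1100]: ((NOT 0 OR (NOT 0 IMPLIES 0)) OR ((0 AND NOT 1) IMPLIES 0)) -> 1
  row 13 [1101]: ((NOT 0 OR (NOT 0 IMPLIES 0)) OR ((0 AND NOT 1) IMPLIES 1)) -> 1
  row 14 [1110]: ((NOT 1 OR (NOT 1 IMPLIES 1)) OR ((1 AND NOT 1) IMPLIES 0)) -> 1
  row 15 [1111]: ((NOT 1 OR (NOT 1 IMPLIES 1)) OR ((1 AND NOT 1) IMPLIES 1)) -> 1
Full result column, 4 rows per line (P1,P2 fixed per line; P3,P4 runs 00..11 left to right):
  rows 0-3 [P1,P2=00]: 1111  = hex F
  rows 4-7 [P1,P2=01]: 1111  = hex F
  rows 8-11 [P1,P2=10]: 1111  = hex F
  rows 12-15 [P1,P2=11]: 1111  = hex F
Output column (row 0 .. row 15) = 1111111111111111
Output column grouped in 4s = 1111 1111 1111 1111 = 0xFFFF
Convert to decimal digit by digit (value = value*16 + digit):
  F -> 15
  15*16 + 15 (F) = 255
  255*16 + 15 (F) = 4095
  4095*16 + 15 (F) = 65535
Decimal = 65535

65535


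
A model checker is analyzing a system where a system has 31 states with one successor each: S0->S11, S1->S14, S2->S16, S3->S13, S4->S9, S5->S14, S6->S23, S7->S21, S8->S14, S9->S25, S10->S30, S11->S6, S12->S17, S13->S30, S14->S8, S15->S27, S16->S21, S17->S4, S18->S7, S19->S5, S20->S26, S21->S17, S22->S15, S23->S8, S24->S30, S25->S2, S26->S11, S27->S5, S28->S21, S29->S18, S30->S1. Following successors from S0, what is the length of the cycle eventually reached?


Trace from S0 until a state repeats:
  S0 -> S11 -> S6 -> S23 -> S8 -> S14 -> S8
S8 first seen at step 4, revisited at step 6.
Cycle length = 6 - 4 = 2

2


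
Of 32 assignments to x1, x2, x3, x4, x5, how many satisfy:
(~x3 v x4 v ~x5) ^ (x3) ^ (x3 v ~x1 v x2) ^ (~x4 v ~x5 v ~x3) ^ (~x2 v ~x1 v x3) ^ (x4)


CNF with 6 clauses over 5 vars (32 assignments).
An assignment satisfies CNF iff every clause has >=1 true literal.
Check each row (bits = x1,x2,x3,x4,x5; clause T/F shown):
  row 0 [00000]: clauses=TFTTTF -> 0
  row 1 [00001]: clauses=TFTTTF -> 0
  row 2 [00010]: clauses=TFTTTT -> 0
  row 3 [00011]: clauses=TFTTTT -> 0
  row 4 [00100]: clauses=TTTTTF -> 0
  row 5 [00101]: clauses=FTTTTF -> 0
  row 6 [00110]: clauses=TTTTTT -> 1
  row 7 [00111]: clauses=TTTFTT -> 0
  row 8 [01000]: clauses=TFTTTF -> 0
  row 9 [01001]: clauses=TFTTTF -> 0
  row 10 [01010]: clauses=TFTTTT -> 0
  row 11 [01011]: clauses=TFTTTT -> 0
  row 12 [01100]: clauses=TTTTTF -> 0
  row 13 [01101]: clauses=FTTTTF -> 0
  row 14 [01110]: clauses=TTTTTT -> 1
  row 15 [01111]: clauses=TTTFTT -> 0
  row 16 [10000]: clauses=TFFTTF -> 0
  row 17 [10001]: clauses=TFFTTF -> 0
  row 18 [10010]: clauses=TFFTTT -> 0
  row 19 [10011]: clauses=TFFTTT -> 0
  row 20 [10100]: clauses=TTTTTF -> 0
  row 21 [10101]: clauses=FTTTTF -> 0
  row 22 [10110]: clauses=TTTTTT -> 1
  row 23 [10111]: clauses=TTTFTT -> 0
  row 24 [11000]: clauses=TFTTFF -> 0
  row 25 [11001]: clauses=TFTTFF -> 0
  row 26 [11010]: clauses=TFTTFT -> 0
  row 27 [11011]: clauses=TFTTFT -> 0
  row 28 [11100]: clauses=TTTTTF -> 0
  row 29 [11101]: clauses=FTTTTF -> 0
  row 30 [11110]: clauses=TTTTTT -> 1
  row 31 [11111]: clauses=TTTFTT -> 0
Full result column, 8 rows per line (x1,x2 fixed per line; x3,x4,x5 runs 000..111 left to right):
  rows 0-7 [x1,x2=00]: 00000010  (ones: 1)
  rows 8-15 [x1,x2=01]: 00000010  (ones: 1)
  rows 16-23 [x1,x2=10]: 00000010  (ones: 1)
  rows 24-31 [x1,x2=11]: 00000010  (ones: 1)
Satisfying assignments = 1+1+1+1 = 4

4


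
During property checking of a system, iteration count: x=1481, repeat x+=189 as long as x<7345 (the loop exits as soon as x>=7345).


Step 1: x goes from 1481 toward 7345 by 189; the body runs while x<7345, so iterations = ceil((bound-start)/step)
Step 2: Distance=5864
Step 3: ceil(5864/189)=32

32


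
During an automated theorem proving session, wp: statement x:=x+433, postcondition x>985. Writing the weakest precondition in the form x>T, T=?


Formula: wp(x:=E, P) = P[E/x] (substitute E for x in postcondition)
Step 1: Postcondition: x>985
Step 2: Substitute x+433 for x: x+433>985
Step 3: Solve for x: x > 985-433 = 552

552


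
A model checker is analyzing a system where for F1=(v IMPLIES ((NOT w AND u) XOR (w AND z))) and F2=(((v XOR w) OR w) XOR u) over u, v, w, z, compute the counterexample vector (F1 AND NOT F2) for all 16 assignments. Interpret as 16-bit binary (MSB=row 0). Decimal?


F1 = (v IMPLIES ((NOT w AND u) XOR (w AND z)))
F2 = (((v XOR w) OR w) XOR u)
Counterexample to F1=>F2 is where F1=1 and F2=0.
Evaluate each row (bits = u,v,w,z, MSB first):
  row 0 [0000]: F1=1 F2=0 -> F1&~F2 -> 1
  row 1 [0001]: F1=1 F2=0 -> F1&~F2 -> 1
  row 2 [0010]: F1=1 F2=1 -> F1&~F2 -> 0
  row 3 [0011]: F1=1 F2=1 -> F1&~F2 -> 0
  row 4 [0100]: F1=0 F2=1 -> F1&~F2 -> 0
  row 5 [0101]: F1=0 F2=1 -> F1&~F2 -> 0
  row 6 [0110]: F1=0 F2=1 -> F1&~F2 -> 0
  row 7 [0111]: F1=1 F2=1 -> F1&~F2 -> 0
  row 8 [1000]: F1=1 F2=1 -> F1&~F2 -> 0
  row 9 [1001]: F1=1 F2=1 -> F1&~F2 -> 0
  row 10 [1010]: F1=1 F2=0 -> F1&~F2 -> 1
  row 11 [1011]: F1=1 F2=0 -> F1&~F2 -> 1
  row 12 [1100]: F1=1 F2=0 -> F1&~F2 -> 1
  row 13 [1101]: F1=1 F2=0 -> F1&~F2 -> 1
  row 14 [1110]: F1=0 F2=0 -> F1&~F2 -> 0
  row 15 [1111]: F1=1 F2=0 -> F1&~F2 -> 1
Full result column, 4 rows per line (u,v fixed per line; w,z runs 00..11 left to right):
  rows 0-3 [u,v=00]: 1100  = hex C
  rows 4-7 [u,v=01]: 0000  = hex 0
  rows 8-11 [u,v=10]: 0011  = hex 3
  rows 12-15 [u,v=11]: 1101  = hex D
Counterexample vector (row 0 .. row 15) = 1100000000111101
Output column grouped in 4s = 1100 0000 0011 1101 = 0xC03D
Convert to decimal digit by digit (value = value*16 + digit):
  C -> 12
  12*16 + 0 = 192
  192*16 + 3 = 3075
  3075*16 + 13 (D) = 49213
Decimal = 49213

49213


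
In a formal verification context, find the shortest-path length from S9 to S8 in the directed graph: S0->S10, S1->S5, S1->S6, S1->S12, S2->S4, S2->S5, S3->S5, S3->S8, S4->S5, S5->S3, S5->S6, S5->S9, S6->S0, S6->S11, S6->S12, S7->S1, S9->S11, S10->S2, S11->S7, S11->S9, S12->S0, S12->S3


BFS layer-by-layer from S9:
  dist 0: {S9}
  dist 1: {S11}
  dist 2: {S7}
  dist 3: {S1}
  dist 4: {S5, S6, S12}
  dist 5: {S0, S3}
  dist 6: {S8, S10}
  -> S8 reached at distance 6
Shortest path length = 6

6


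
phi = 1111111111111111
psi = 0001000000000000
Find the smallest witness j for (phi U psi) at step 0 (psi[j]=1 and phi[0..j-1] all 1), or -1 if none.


(phi U psi) at 0: need smallest j with psi[j]=1 and phi[i]=1 for all i in [0,j).
Scan from step 0:
  step 0: phi=1, psi=0 -> continue
  step 1: phi=1, psi=0 -> continue
  step 2: phi=1, psi=0 -> continue
  step 3: psi=1 and phi held for [0,3) -> witness found
Witness step = 3

3


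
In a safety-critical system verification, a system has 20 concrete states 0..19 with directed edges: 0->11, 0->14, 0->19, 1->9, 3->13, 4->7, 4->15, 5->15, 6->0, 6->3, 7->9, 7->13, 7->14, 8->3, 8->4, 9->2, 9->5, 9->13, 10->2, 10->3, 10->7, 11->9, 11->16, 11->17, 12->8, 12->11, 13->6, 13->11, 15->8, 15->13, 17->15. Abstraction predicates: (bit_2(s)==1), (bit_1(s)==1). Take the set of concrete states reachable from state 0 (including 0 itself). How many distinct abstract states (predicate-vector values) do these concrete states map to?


BFS from 0:
Concrete reachable: {0, 2, 3, 4, 5, 6, 7, 8, 9, 11, 13, 14, 15, 16, 17, 19}
Abstract via predicates (bit_2(s)==1), (bit_1(s)==1):
  (0,0) <- {0, 8, 9, 16, 17}
  (0,1) <- {2, 3, 11, 19}
  (1,0) <- {4, 5, 13}
  (1,1) <- {6, 7, 14, 15}
Distinct abstract states = 4

4


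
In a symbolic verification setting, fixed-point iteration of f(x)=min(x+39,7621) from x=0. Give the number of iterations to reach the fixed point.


Step 1: x=0, cap=7621, increment=39
Step 2: x grows by 39 each step until capped at 7621; fixed point is x=7621
Step 3: iterations = ceil(7621/39) = 196

196


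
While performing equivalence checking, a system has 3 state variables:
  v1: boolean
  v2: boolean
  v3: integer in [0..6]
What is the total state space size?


State space = product of domain sizes of all variables.
Domain sizes:
  v1 (boolean): 2
  v2 (boolean): 2
  v3 (integer in [0..6]): 7
Product = 2 * 2 * 7 = 28

28


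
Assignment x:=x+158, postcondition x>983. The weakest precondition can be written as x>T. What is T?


Formula: wp(x:=E, P) = P[E/x] (substitute E for x in postcondition)
Step 1: Postcondition: x>983
Step 2: Substitute x+158 for x: x+158>983
Step 3: Solve for x: x > 983-158 = 825

825


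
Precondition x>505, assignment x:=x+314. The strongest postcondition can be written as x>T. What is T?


Formula: sp(P, x:=E) = exists old_x. (x = E[old_x/x]) AND P[old_x/x] (old_x is the value of x before the assignment; eliminate old_x by solving x = E[old_x/x] for old_x)
Step 1: Precondition P: x>505, i.e. old_x > 505
Step 2: Assignment gives x = old_x + 314, so old_x = x - 314
Step 3: Substitute into P: x - 314 > 505
Step 4: Simplify: x > 505+314 = 819

819


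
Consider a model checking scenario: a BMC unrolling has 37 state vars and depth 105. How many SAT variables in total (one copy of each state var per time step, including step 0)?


BMC unrolls to depth k, creating one copy of each state var for steps 0..k.
Step count = 105 + 1 = 106 (steps 0 through 105)
Vars per step = 37
Total = 37 * 106 = 3922

3922


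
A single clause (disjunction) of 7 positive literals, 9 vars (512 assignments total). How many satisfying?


Step 1: Total=2^9=512
Step 2: Unsat when all 7 false: 2^2=4
Step 3: Sat=512-4=508

508


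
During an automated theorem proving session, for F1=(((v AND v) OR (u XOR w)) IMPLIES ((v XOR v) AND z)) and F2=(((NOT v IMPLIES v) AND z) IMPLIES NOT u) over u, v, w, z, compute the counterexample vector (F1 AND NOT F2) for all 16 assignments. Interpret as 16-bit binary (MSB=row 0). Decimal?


F1 = (((v AND v) OR (u XOR w)) IMPLIES ((v XOR v) AND z))
F2 = (((NOT v IMPLIES v) AND z) IMPLIES NOT u)
Counterexample to F1=>F2 is where F1=1 and F2=0.
Evaluate each row (bits = u,v,w,z, MSB first):
  row 0 [0000]: F1=1 F2=1 -> F1&~F2 -> 0
  row 1 [0001]: F1=1 F2=1 -> F1&~F2 -> 0
  row 2 [0010]: F1=0 F2=1 -> F1&~F2 -> 0
  row 3 [0011]: F1=0 F2=1 -> F1&~F2 -> 0
  row 4 [0100]: F1=0 F2=1 -> F1&~F2 -> 0
  row 5 [0101]: F1=0 F2=1 -> F1&~F2 -> 0
  row 6 [0110]: F1=0 F2=1 -> F1&~F2 -> 0
  row 7 [0111]: F1=0 F2=1 -> F1&~F2 -> 0
  row 8 [1000]: F1=0 F2=1 -> F1&~F2 -> 0
  row 9 [1001]: F1=0 F2=1 -> F1&~F2 -> 0
  row 10 [1010]: F1=1 F2=1 -> F1&~F2 -> 0
  row 11 [1011]: F1=1 F2=1 -> F1&~F2 -> 0
  row 12 [1100]: F1=0 F2=1 -> F1&~F2 -> 0
  row 13 [1101]: F1=0 F2=0 -> F1&~F2 -> 0
  row 14 [1110]: F1=0 F2=1 -> F1&~F2 -> 0
  row 15 [1111]: F1=0 F2=0 -> F1&~F2 -> 0
Full result column, 4 rows per line (u,v fixed per line; w,z runs 00..11 left to right):
  rows 0-3 [u,v=00]: 0000  = hex 0
  rows 4-7 [u,v=01]: 0000  = hex 0
  rows 8-11 [u,v=10]: 0000  = hex 0
  rows 12-15 [u,v=11]: 0000  = hex 0
Counterexample vector (row 0 .. row 15) = 0000000000000000
Output column grouped in 4s = 0000 0000 0000 0000 = 0x0000
Convert to decimal digit by digit (value = value*16 + digit):
  0 -> 0
  0*16 + 0 = 0
  0*16 + 0 = 0
  0*16 + 0 = 0
Decimal = 0

0


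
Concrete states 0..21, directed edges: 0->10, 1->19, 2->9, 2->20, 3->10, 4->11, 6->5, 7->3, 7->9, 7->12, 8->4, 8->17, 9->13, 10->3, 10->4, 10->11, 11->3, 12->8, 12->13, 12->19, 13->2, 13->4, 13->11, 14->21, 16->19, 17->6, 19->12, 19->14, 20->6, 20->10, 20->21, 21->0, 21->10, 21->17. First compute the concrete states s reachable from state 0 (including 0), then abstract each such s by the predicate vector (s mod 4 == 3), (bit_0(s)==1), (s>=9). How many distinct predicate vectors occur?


BFS from 0:
Concrete reachable: {0, 3, 4, 10, 11}
Abstract via predicates (s mod 4 == 3), (bit_0(s)==1), (s>=9):
  (0,0,0) <- {0, 4}
  (0,0,1) <- {10}
  (1,1,0) <- {3}
  (1,1,1) <- {11}
Distinct abstract states = 4

4


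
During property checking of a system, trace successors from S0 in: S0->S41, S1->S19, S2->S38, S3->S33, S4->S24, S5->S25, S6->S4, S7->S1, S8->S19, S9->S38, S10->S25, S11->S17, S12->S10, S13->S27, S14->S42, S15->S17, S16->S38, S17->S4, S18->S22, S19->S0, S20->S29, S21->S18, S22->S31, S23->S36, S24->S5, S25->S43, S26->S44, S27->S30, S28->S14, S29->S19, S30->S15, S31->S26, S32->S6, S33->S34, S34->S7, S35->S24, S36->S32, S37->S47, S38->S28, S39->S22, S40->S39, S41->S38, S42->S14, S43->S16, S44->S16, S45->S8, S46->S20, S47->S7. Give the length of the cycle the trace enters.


Trace from S0 until a state repeats:
  S0 -> S41 -> S38 -> S28 -> S14 -> S42 -> S14
S14 first seen at step 4, revisited at step 6.
Cycle length = 6 - 4 = 2

2


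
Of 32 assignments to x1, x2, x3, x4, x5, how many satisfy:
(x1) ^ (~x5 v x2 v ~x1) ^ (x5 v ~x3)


CNF with 3 clauses over 5 vars (32 assignments).
An assignment satisfies CNF iff every clause has >=1 true literal.
Check each row (bits = x1,x2,x3,x4,x5; clause T/F shown):
  row 0 [00000]: clauses=FTT -> 0
  row 1 [00001]: clauses=FTT -> 0
  row 2 [00010]: clauses=FTT -> 0
  row 3 [00011]: clauses=FTT -> 0
  row 4 [00100]: clauses=FTF -> 0
  row 5 [00101]: clauses=FTT -> 0
  row 6 [00110]: clauses=FTF -> 0
  row 7 [00111]: clauses=FTT -> 0
  row 8 [01000]: clauses=FTT -> 0
  row 9 [01001]: clauses=FTT -> 0
  row 10 [01010]: clauses=FTT -> 0
  row 11 [01011]: clauses=FTT -> 0
  row 12 [01100]: clauses=FTF -> 0
  row 13 [01101]: clauses=FTT -> 0
  row 14 [01110]: clauses=FTF -> 0
  row 15 [01111]: clauses=FTT -> 0
  row 16 [10000]: clauses=TTT -> 1
  row 17 [10001]: clauses=TFT -> 0
  row 18 [10010]: clauses=TTT -> 1
  row 19 [10011]: clauses=TFT -> 0
  row 20 [10100]: clauses=TTF -> 0
  row 21 [10101]: clauses=TFT -> 0
  row 22 [10110]: clauses=TTF -> 0
  row 23 [10111]: clauses=TFT -> 0
  row 24 [11000]: clauses=TTT -> 1
  row 25 [11001]: clauses=TTT -> 1
  row 26 [11010]: clauses=TTT -> 1
  row 27 [11011]: clauses=TTT -> 1
  row 28 [11100]: clauses=TTF -> 0
  row 29 [11101]: clauses=TTT -> 1
  row 30 [11110]: clauses=TTF -> 0
  row 31 [11111]: clauses=TTT -> 1
Full result column, 8 rows per line (x1,x2 fixed per line; x3,x4,x5 runs 000..111 left to right):
  rows 0-7 [x1,x2=00]: 00000000  (ones: 0)
  rows 8-15 [x1,x2=01]: 00000000  (ones: 0)
  rows 16-23 [x1,x2=10]: 10100000  (ones: 2)
  rows 24-31 [x1,x2=11]: 11110101  (ones: 6)
Satisfying assignments = 0+0+2+6 = 8

8


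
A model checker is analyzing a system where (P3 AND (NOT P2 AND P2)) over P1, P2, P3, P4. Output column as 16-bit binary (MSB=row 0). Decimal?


Formula: (P3 AND (NOT P2 AND P2)) over P1, P2, P3, P4 (16 rows)
Evaluate each row (bits = P1,P2,P3,P4, MSB first):
  row 0 [0000]: (0 AND (NOT 0 AND 0)) -> 0
  row 1 [0001]: (0 AND (NOT 0 AND 0)) -> 0
  row 2 [0010]: (1 AND (NOT 0 AND 0)) -> 0
  row 3 [0011]: (1 AND (NOT 0 AND 0)) -> 0
  row 4 [0100]: (0 AND (NOT 1 AND 1)) -> 0
  row 5 [0101]: (0 AND (NOT 1 AND 1)) -> 0
  row 6 [0110]: (1 AND (NOT 1 AND 1)) -> 0
  row 7 [0111]: (1 AND (NOT 1 AND 1)) -> 0
  row 8 [1000]: (0 AND (NOT 0 AND 0)) -> 0
  row 9 [1001]: (0 AND (NOT 0 AND 0)) -> 0
  row 10 [1010]: (1 AND (NOT 0 AND 0)) -> 0
  row 11 [1011]: (1 AND (NOT 0 AND 0)) -> 0
  row 12 [1100]: (0 AND (NOT 1 AND 1)) -> 0
  row 13 [1101]: (0 AND (NOT 1 AND 1)) -> 0
  row 14 [1110]: (1 AND (NOT 1 AND 1)) -> 0
  row 15 [1111]: (1 AND (NOT 1 AND 1)) -> 0
Full result column, 4 rows per line (P1,P2 fixed per line; P3,P4 runs 00..11 left to right):
  rows 0-3 [P1,P2=00]: 0000  = hex 0
  rows 4-7 [P1,P2=01]: 0000  = hex 0
  rows 8-11 [P1,P2=10]: 0000  = hex 0
  rows 12-15 [P1,P2=11]: 0000  = hex 0
Output column (row 0 .. row 15) = 0000000000000000
Output column grouped in 4s = 0000 0000 0000 0000 = 0x0000
Convert to decimal digit by digit (value = value*16 + digit):
  0 -> 0
  0*16 + 0 = 0
  0*16 + 0 = 0
  0*16 + 0 = 0
Decimal = 0

0


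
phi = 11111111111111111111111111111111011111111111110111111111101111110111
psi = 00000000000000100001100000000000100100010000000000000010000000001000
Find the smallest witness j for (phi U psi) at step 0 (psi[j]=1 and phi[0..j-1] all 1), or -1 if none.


(phi U psi) at 0: need smallest j with psi[j]=1 and phi[i]=1 for all i in [0,j).
Scan from step 0:
  step 0: phi=1, psi=0 -> continue
  step 1: phi=1, psi=0 -> continue
  step 2: phi=1, psi=0 -> continue
  step 3: phi=1, psi=0 -> continue
  step 14: psi=1 and phi held for [0,14) -> witness found
Witness step = 14

14


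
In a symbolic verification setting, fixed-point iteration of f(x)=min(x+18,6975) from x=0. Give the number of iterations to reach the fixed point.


Step 1: x=0, cap=6975, increment=18
Step 2: x grows by 18 each step until capped at 6975; fixed point is x=6975
Step 3: iterations = ceil(6975/18) = 388

388


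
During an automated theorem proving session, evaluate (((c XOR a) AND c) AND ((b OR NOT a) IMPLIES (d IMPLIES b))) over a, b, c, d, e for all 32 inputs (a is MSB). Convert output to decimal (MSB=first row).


Formula: (((c XOR a) AND c) AND ((b OR NOT a) IMPLIES (d IMPLIES b))) over a, b, c, d, e (32 rows)
Evaluate each row (bits = a,b,c,d,e, MSB first):
  row 0 [00000]: (((0 XOR 0) AND 0) AND ((0 OR NOT 0) IMPLIES (0 IMPLIES 0))) -> 0
  row 1 [00001]: (((0 XOR 0) AND 0) AND ((0 OR NOT 0) IMPLIES (0 IMPLIES 0))) -> 0
  row 2 [00010]: (((0 XOR 0) AND 0) AND ((0 OR NOT 0) IMPLIES (1 IMPLIES 0))) -> 0
  row 3 [00011]: (((0 XOR 0) AND 0) AND ((0 OR NOT 0) IMPLIES (1 IMPLIES 0))) -> 0
  row 4 [00100]: (((1 XOR 0) AND 1) AND ((0 OR NOT 0) IMPLIES (0 IMPLIES 0))) -> 1
  row 5 [00101]: (((1 XOR 0) AND 1) AND ((0 OR NOT 0) IMPLIES (0 IMPLIES 0))) -> 1
  row 6 [00110]: (((1 XOR 0) AND 1) AND ((0 OR NOT 0) IMPLIES (1 IMPLIES 0))) -> 0
  row 7 [00111]: (((1 XOR 0) AND 1) AND ((0 OR NOT 0) IMPLIES (1 IMPLIES 0))) -> 0
  row 8 [01000]: (((0 XOR 0) AND 0) AND ((1 OR NOT 0) IMPLIES (0 IMPLIES 1))) -> 0
  row 9 [01001]: (((0 XOR 0) AND 0) AND ((1 OR NOT 0) IMPLIES (0 IMPLIES 1))) -> 0
  row 10 [01010]: (((0 XOR 0) AND 0) AND ((1 OR NOT 0) IMPLIES (1 IMPLIES 1))) -> 0
  row 11 [01011]: (((0 XOR 0) AND 0) AND ((1 OR NOT 0) IMPLIES (1 IMPLIES 1))) -> 0
  row 12 [01100]: (((1 XOR 0) AND 1) AND ((1 OR NOT 0) IMPLIES (0 IMPLIES 1))) -> 1
  row 13 [01101]: (((1 XOR 0) AND 1) AND ((1 OR NOT 0) IMPLIES (0 IMPLIES 1))) -> 1
  row 14 [01110]: (((1 XOR 0) AND 1) AND ((1 OR NOT 0) IMPLIES (1 IMPLIES 1))) -> 1
  row 15 [01111]: (((1 XOR 0) AND 1) AND ((1 OR NOT 0) IMPLIES (1 IMPLIES 1))) -> 1
  row 16 [10000]: (((0 XOR 1) AND 0) AND ((0 OR NOT 1) IMPLIES (0 IMPLIES 0))) -> 0
  row 17 [10001]: (((0 XOR 1) AND 0) AND ((0 OR NOT 1) IMPLIES (0 IMPLIES 0))) -> 0
  row 18 [10010]: (((0 XOR 1) AND 0) AND ((0 OR NOT 1) IMPLIES (1 IMPLIES 0))) -> 0
  row 19 [10011]: (((0 XOR 1) AND 0) AND ((0 OR NOT 1) IMPLIES (1 IMPLIES 0))) -> 0
  row 20 [10100]: (((1 XOR 1) AND 1) AND ((0 OR NOT 1) IMPLIES (0 IMPLIES 0))) -> 0
  row 21 [10101]: (((1 XOR 1) AND 1) AND ((0 OR NOT 1) IMPLIES (0 IMPLIES 0))) -> 0
  row 22 [10110]: (((1 XOR 1) AND 1) AND ((0 OR NOT 1) IMPLIES (1 IMPLIES 0))) -> 0
  row 23 [10111]: (((1 XOR 1) AND 1) AND ((0 OR NOT 1) IMPLIES (1 IMPLIES 0))) -> 0
  row 24 [11000]: (((0 XOR 1) AND 0) AND ((1 OR NOT 1) IMPLIES (0 IMPLIES 1))) -> 0
  row 25 [11001]: (((0 XOR 1) AND 0) AND ((1 OR NOT 1) IMPLIES (0 IMPLIES 1))) -> 0
  row 26 [11010]: (((0 XOR 1) AND 0) AND ((1 OR NOT 1) IMPLIES (1 IMPLIES 1))) -> 0
  row 27 [11011]: (((0 XOR 1) AND 0) AND ((1 OR NOT 1) IMPLIES (1 IMPLIES 1))) -> 0
  row 28 [11100]: (((1 XOR 1) AND 1) AND ((1 OR NOT 1) IMPLIES (0 IMPLIES 1))) -> 0
  row 29 [11101]: (((1 XOR 1) AND 1) AND ((1 OR NOT 1) IMPLIES (0 IMPLIES 1))) -> 0
  row 30 [11110]: (((1 XOR 1) AND 1) AND ((1 OR NOT 1) IMPLIES (1 IMPLIES 1))) -> 0
  row 31 [11111]: (((1 XOR 1) AND 1) AND ((1 OR NOT 1) IMPLIES (1 IMPLIES 1))) -> 0
Full result column, 4 rows per line (a,b,c fixed per line; d,e runs 00..11 left to right):
  rows 0-3 [a,b,c=000]: 0000  = hex 0
  rows 4-7 [a,b,c=001]: 1100  = hex C
  rows 8-11 [a,b,c=010]: 0000  = hex 0
  rows 12-15 [a,b,c=011]: 1111  = hex F
  rows 16-19 [a,b,c=100]: 0000  = hex 0
  rows 20-23 [a,b,c=101]: 0000  = hex 0
  rows 24-27 [a,b,c=110]: 0000  = hex 0
  rows 28-31 [a,b,c=111]: 0000  = hex 0
Output column (row 0 .. row 31) = 00001100000011110000000000000000
Output column grouped in 4s = 0000 1100 0000 1111 0000 0000 0000 0000 = 0x0C0F0000
Convert to decimal digit by digit (value = value*16 + digit):
  0 -> 0
  0*16 + 12 (C) = 12
  12*16 + 0 = 192
  192*16 + 15 (F) = 3087
  3087*16 + 0 = 49392
  49392*16 + 0 = 790272
  790272*16 + 0 = 12644352
  12644352*16 + 0 = 202309632
Decimal = 202309632

202309632


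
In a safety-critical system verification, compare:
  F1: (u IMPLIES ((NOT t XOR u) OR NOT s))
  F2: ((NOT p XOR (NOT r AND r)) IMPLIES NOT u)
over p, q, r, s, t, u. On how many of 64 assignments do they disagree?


F1 = (u IMPLIES ((NOT t XOR u) OR NOT s))
F2 = ((NOT p XOR (NOT r AND r)) IMPLIES NOT u)
Evaluate both on each of 64 rows (bits = p,q,r,s,t,u):
  row 0 [000000]: F1=1 F2=1 -> 0
  row 1 [000001]: F1=1 F2=0 (differ) -> 1
  row 2 [000010]: F1=1 F2=1 -> 0
  row 3 [000011]: F1=1 F2=0 (differ) -> 1
  row 4 [000100]: F1=1 F2=1 -> 0
  (every remaining row is evaluated the same way; all 64 results are listed next)
Full result column, 8 rows per line (p,q,r fixed per line; s,t,u runs 000..111 left to right):
  rows 0-7 [p,q,r=000]: 01010001  (ones: 3)
  rows 8-15 [p,q,r=001]: 01010001  (ones: 3)
  rows 16-23 [p,q,r=010]: 01010001  (ones: 3)
  rows 24-31 [p,q,r=011]: 01010001  (ones: 3)
  rows 32-39 [p,q,r=100]: 00000100  (ones: 1)
  rows 40-47 [p,q,r=101]: 00000100  (ones: 1)
  rows 48-55 [p,q,r=110]: 00000100  (ones: 1)
  rows 56-63 [p,q,r=111]: 00000100  (ones: 1)
Disagreements = 3+3+3+3+1+1+1+1 = 16

16


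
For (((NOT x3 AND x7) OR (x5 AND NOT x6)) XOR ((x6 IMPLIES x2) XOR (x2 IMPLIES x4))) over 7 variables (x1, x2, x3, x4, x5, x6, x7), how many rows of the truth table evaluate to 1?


Formula: (((NOT x3 AND x7) OR (x5 AND NOT x6)) XOR ((x6 IMPLIES x2) XOR (x2 IMPLIES x4))) over 7 vars (128 rows)
Evaluate each row (x1, x2, x3, x4, x5, x6, x7 as bits, MSB first):
  row 0 [0000000]: (((NOT 0 AND 0) OR (0 AND NOT 0)) XOR ((0 IMPLIES 0) XOR (0 IMPLIES 0))) -> 0
  row 1 [0000001]: (((NOT 0 AND 1) OR (0 AND NOT 0)) XOR ((0 IMPLIES 0) XOR (0 IMPLIES 0))) -> 1
  row 2 [0000010]: (((NOT 0 AND 0) OR (0 AND NOT 1)) XOR ((1 IMPLIES 0) XOR (0 IMPLIES 0))) -> 1
  row 3 [0000011]: (((NOT 0 AND 1) OR (0 AND NOT 1)) XOR ((1 IMPLIES 0) XOR (0 IMPLIES 0))) -> 0
  row 4 [0000100]: (((NOT 0 AND 0) OR (1 AND NOT 0)) XOR ((0 IMPLIES 0) XOR (0 IMPLIES 0))) -> 1
  (every remaining row is evaluated the same way; all 128 results are listed next)
Full result column, 8 rows per line (x1,x2,x3,x4 fixed per line; x5,x6,x7 runs 000..111 left to right):
  rows 0-7 [x1,x2,x3,x4=0000]: 01101110  (ones: 5)
  rows 8-15 [x1,x2,x3,x4=0001]: 01101110  (ones: 5)
  rows 16-23 [x1,x2,x3,x4=0010]: 00111111  (ones: 6)
  rows 24-31 [x1,x2,x3,x4=0011]: 00111111  (ones: 6)
  rows 32-39 [x1,x2,x3,x4=0100]: 10100010  (ones: 3)
  rows 40-47 [x1,x2,x3,x4=0101]: 01011101  (ones: 5)
  rows 48-55 [x1,x2,x3,x4=0110]: 11110011  (ones: 6)
  rows 56-63 [x1,x2,x3,x4=0111]: 00001100  (ones: 2)
  rows 64-71 [x1,x2,x3,x4=1000]: 01101110  (ones: 5)
  rows 72-79 [x1,x2,x3,x4=1001]: 01101110  (ones: 5)
  rows 80-87 [x1,x2,x3,x4=1010]: 00111111  (ones: 6)
  rows 88-95 [x1,x2,x3,x4=1011]: 00111111  (ones: 6)
  rows 96-103 [x1,x2,x3,x4=1100]: 10100010  (ones: 3)
  rows 104-111 [x1,x2,x3,x4=1101]: 01011101  (ones: 5)
  rows 112-119 [x1,x2,x3,x4=1110]: 11110011  (ones: 6)
  rows 120-127 [x1,x2,x3,x4=1111]: 00001100  (ones: 2)
Count of 1-rows = 5+5+6+6+3+5+6+2+5+5+6+6+3+5+6+2 = 76

76


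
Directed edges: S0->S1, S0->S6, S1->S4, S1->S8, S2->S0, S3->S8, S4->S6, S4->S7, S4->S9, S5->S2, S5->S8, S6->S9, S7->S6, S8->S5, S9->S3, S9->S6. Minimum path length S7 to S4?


BFS layer-by-layer from S7:
  dist 0: {S7}
  dist 1: {S6}
  dist 2: {S9}
  dist 3: {S3}
  dist 4: {S8}
  dist 5: {S5}
  dist 6: {S2}
  dist 7: {S0}
  dist 8: {S1}
  dist 9: {S4}
  -> S4 reached at distance 9
Shortest path length = 9

9


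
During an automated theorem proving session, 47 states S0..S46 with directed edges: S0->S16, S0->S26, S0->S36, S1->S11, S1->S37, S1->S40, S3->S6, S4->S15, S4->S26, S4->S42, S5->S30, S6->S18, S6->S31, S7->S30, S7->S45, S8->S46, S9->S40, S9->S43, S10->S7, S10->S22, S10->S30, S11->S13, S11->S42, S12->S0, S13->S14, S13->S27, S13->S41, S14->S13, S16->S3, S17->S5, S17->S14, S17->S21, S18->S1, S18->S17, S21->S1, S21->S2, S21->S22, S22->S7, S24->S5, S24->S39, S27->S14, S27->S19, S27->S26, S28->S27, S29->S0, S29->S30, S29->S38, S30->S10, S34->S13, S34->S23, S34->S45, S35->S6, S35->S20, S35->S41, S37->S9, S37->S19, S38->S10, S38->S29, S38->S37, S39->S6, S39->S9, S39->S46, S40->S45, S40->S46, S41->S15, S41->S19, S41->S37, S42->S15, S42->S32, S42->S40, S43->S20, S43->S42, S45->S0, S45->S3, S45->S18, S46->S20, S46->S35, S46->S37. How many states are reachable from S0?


BFS from S0:
  layer 0: {S0}
  layer 1: {S16, S26, S36}
  layer 2: {S3}
  layer 3: {S6}
  layer 4: {S18, S31}
  layer 5: {S1, S17}
  layer 6: {S5, S11, S14, S21, S37, S40}
  layer 7: {S2, S9, S13, S19, S22, S30, S42, S45, S46}
  layer 8: {S7, S10, S15, S20, S27, S32, S35, S41, S43}
Reachable set: {S0, S1, S2, S3, S5, S6, S7, S9, S10, S11, S13, S14, S15, S16, S17, S18, S19, S20, S21, S22, S26, S27, S30, S31, S32, S35, S36, S37, S40, S41, S42, S43, S45, S46}
Count = 34

34


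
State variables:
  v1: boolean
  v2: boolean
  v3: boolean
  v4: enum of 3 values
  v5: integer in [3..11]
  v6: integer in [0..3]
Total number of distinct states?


State space = product of domain sizes of all variables.
Domain sizes:
  v1 (boolean): 2
  v2 (boolean): 2
  v3 (boolean): 2
  v4 (enum of 3 values): 3
  v5 (integer in [3..11]): 9
  v6 (integer in [0..3]): 4
Product = 2 * 2 * 2 * 3 * 9 * 4 = 864

864


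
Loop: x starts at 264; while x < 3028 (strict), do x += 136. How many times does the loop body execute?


Step 1: x goes from 264 toward 3028 by 136; the body runs while x<3028, so iterations = ceil((bound-start)/step)
Step 2: Distance=2764
Step 3: ceil(2764/136)=21

21


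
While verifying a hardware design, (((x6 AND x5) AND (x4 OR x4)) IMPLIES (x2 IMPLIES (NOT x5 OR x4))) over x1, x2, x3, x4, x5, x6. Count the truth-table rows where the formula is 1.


Formula: (((x6 AND x5) AND (x4 OR x4)) IMPLIES (x2 IMPLIES (NOT x5 OR x4))) over 6 vars (64 rows)
Evaluate each row (x1, x2, x3, x4, x5, x6 as bits, MSB first):
  row 0 [000000]: (((0 AND 0) AND (0 OR 0)) IMPLIES (0 IMPLIES (NOT 0 OR 0))) -> 1
  row 1 [000001]: (((1 AND 0) AND (0 OR 0)) IMPLIES (0 IMPLIES (NOT 0 OR 0))) -> 1
  row 2 [000010]: (((0 AND 1) AND (0 OR 0)) IMPLIES (0 IMPLIES (NOT 1 OR 0))) -> 1
  row 3 [000011]: (((1 AND 1) AND (0 OR 0)) IMPLIES (0 IMPLIES (NOT 1 OR 0))) -> 1
  row 4 [000100]: (((0 AND 0) AND (1 OR 1)) IMPLIES (0 IMPLIES (NOT 0 OR 1))) -> 1
  (every remaining row is evaluated the same way; all 64 results are listed next)
Full result column, 8 rows per line (x1,x2,x3 fixed per line; x4,x5,x6 runs 000..111 left to right):
  rows 0-7 [x1,x2,x3=000]: 11111111  (ones: 8)
  rows 8-15 [x1,x2,x3=001]: 11111111  (ones: 8)
  rows 16-23 [x1,x2,x3=010]: 11111111  (ones: 8)
  rows 24-31 [x1,x2,x3=011]: 11111111  (ones: 8)
  rows 32-39 [x1,x2,x3=100]: 11111111  (ones: 8)
  rows 40-47 [x1,x2,x3=101]: 11111111  (ones: 8)
  rows 48-55 [x1,x2,x3=110]: 11111111  (ones: 8)
  rows 56-63 [x1,x2,x3=111]: 11111111  (ones: 8)
Count of 1-rows = 8+8+8+8+8+8+8+8 = 64

64


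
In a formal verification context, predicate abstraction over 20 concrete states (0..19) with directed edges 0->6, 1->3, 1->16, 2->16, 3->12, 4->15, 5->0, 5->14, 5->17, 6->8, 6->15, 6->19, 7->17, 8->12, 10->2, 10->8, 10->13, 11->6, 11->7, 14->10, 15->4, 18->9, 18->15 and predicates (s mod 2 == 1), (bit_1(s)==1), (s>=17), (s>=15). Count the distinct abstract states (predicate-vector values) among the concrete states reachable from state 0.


BFS from 0:
Concrete reachable: {0, 4, 6, 8, 12, 15, 19}
Abstract via predicates (s mod 2 == 1), (bit_1(s)==1), (s>=17), (s>=15):
  (0,0,0,0) <- {0, 4, 8, 12}
  (0,1,0,0) <- {6}
  (1,1,0,1) <- {15}
  (1,1,1,1) <- {19}
Distinct abstract states = 4

4


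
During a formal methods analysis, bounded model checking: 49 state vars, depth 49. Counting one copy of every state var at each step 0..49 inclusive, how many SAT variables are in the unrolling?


BMC unrolls to depth k, creating one copy of each state var for steps 0..k.
Step count = 49 + 1 = 50 (steps 0 through 49)
Vars per step = 49
Total = 49 * 50 = 2450

2450


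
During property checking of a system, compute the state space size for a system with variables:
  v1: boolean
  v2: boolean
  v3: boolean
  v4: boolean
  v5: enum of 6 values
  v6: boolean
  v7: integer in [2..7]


State space = product of domain sizes of all variables.
Domain sizes:
  v1 (boolean): 2
  v2 (boolean): 2
  v3 (boolean): 2
  v4 (boolean): 2
  v5 (enum of 6 values): 6
  v6 (boolean): 2
  v7 (integer in [2..7]): 6
Product = 2 * 2 * 2 * 2 * 6 * 2 * 6 = 1152

1152


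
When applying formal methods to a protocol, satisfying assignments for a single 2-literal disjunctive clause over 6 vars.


Step 1: Total=2^6=64
Step 2: Unsat when all 2 false: 2^4=16
Step 3: Sat=64-16=48

48


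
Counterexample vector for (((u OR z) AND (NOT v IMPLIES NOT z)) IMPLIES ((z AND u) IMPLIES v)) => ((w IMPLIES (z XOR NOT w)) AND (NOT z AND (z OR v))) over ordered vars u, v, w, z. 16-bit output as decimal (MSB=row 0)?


F1 = (((u OR z) AND (NOT v IMPLIES NOT z)) IMPLIES ((z AND u) IMPLIES v))
F2 = ((w IMPLIES (z XOR NOT w)) AND (NOT z AND (z OR v)))
Counterexample to F1=>F2 is where F1=1 and F2=0.
Evaluate each row (bits = u,v,w,z, MSB first):
  row 0 [0000]: F1=1 F2=0 -> F1&~F2 -> 1
  row 1 [0001]: F1=1 F2=0 -> F1&~F2 -> 1
  row 2 [0010]: F1=1 F2=0 -> F1&~F2 -> 1
  row 3 [0011]: F1=1 F2=0 -> F1&~F2 -> 1
  row 4 [0100]: F1=1 F2=1 -> F1&~F2 -> 0
  row 5 [0101]: F1=1 F2=0 -> F1&~F2 -> 1
  row 6 [0110]: F1=1 F2=0 -> F1&~F2 -> 1
  row 7 [0111]: F1=1 F2=0 -> F1&~F2 -> 1
  row 8 [1000]: F1=1 F2=0 -> F1&~F2 -> 1
  row 9 [1001]: F1=1 F2=0 -> F1&~F2 -> 1
  row 10 [1010]: F1=1 F2=0 -> F1&~F2 -> 1
  row 11 [1011]: F1=1 F2=0 -> F1&~F2 -> 1
  row 12 [1100]: F1=1 F2=1 -> F1&~F2 -> 0
  row 13 [1101]: F1=1 F2=0 -> F1&~F2 -> 1
  row 14 [1110]: F1=1 F2=0 -> F1&~F2 -> 1
  row 15 [1111]: F1=1 F2=0 -> F1&~F2 -> 1
Full result column, 4 rows per line (u,v fixed per line; w,z runs 00..11 left to right):
  rows 0-3 [u,v=00]: 1111  = hex F
  rows 4-7 [u,v=01]: 0111  = hex 7
  rows 8-11 [u,v=10]: 1111  = hex F
  rows 12-15 [u,v=11]: 0111  = hex 7
Counterexample vector (row 0 .. row 15) = 1111011111110111
Output column grouped in 4s = 1111 0111 1111 0111 = 0xF7F7
Convert to decimal digit by digit (value = value*16 + digit):
  F -> 15
  15*16 + 7 = 247
  247*16 + 15 (F) = 3967
  3967*16 + 7 = 63479
Decimal = 63479

63479


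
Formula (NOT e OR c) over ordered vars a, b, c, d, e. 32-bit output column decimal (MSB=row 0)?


Formula: (NOT e OR c) over a, b, c, d, e (32 rows)
Evaluate each row (bits = a,b,c,d,e, MSB first):
  row 0 [00000]: (NOT 0 OR 0) -> 1
  row 1 [00001]: (NOT 1 OR 0) -> 0
  row 2 [00010]: (NOT 0 OR 0) -> 1
  row 3 [00011]: (NOT 1 OR 0) -> 0
  row 4 [00100]: (NOT 0 OR 1) -> 1
  row 5 [00101]: (NOT 1 OR 1) -> 1
  row 6 [00110]: (NOT 0 OR 1) -> 1
  row 7 [00111]: (NOT 1 OR 1) -> 1
  row 8 [01000]: (NOT 0 OR 0) -> 1
  row 9 [01001]: (NOT 1 OR 0) -> 0
  row 10 [01010]: (NOT 0 OR 0) -> 1
  row 11 [01011]: (NOT 1 OR 0) -> 0
  row 12 [01100]: (NOT 0 OR 1) -> 1
  row 13 [01101]: (NOT 1 OR 1) -> 1
  row 14 [01110]: (NOT 0 OR 1) -> 1
  row 15 [01111]: (NOT 1 OR 1) -> 1
  row 16 [10000]: (NOT 0 OR 0) -> 1
  row 17 [10001]: (NOT 1 OR 0) -> 0
  row 18 [10010]: (NOT 0 OR 0) -> 1
  row 19 [10011]: (NOT 1 OR 0) -> 0
  row 20 [10100]: (NOT 0 OR 1) -> 1
  row 21 [10101]: (NOT 1 OR 1) -> 1
  row 22 [10110]: (NOT 0 OR 1) -> 1
  row 23 [10111]: (NOT 1 OR 1) -> 1
  row 24 [11000]: (NOT 0 OR 0) -> 1
  row 25 [11001]: (NOT 1 OR 0) -> 0
  row 26 [11010]: (NOT 0 OR 0) -> 1
  row 27 [11011]: (NOT 1 OR 0) -> 0
  row 28 [11100]: (NOT 0 OR 1) -> 1
  row 29 [11101]: (NOT 1 OR 1) -> 1
  row 30 [11110]: (NOT 0 OR 1) -> 1
  row 31 [11111]: (NOT 1 OR 1) -> 1
Full result column, 4 rows per line (a,b,c fixed per line; d,e runs 00..11 left to right):
  rows 0-3 [a,b,c=000]: 1010  = hex A
  rows 4-7 [a,b,c=001]: 1111  = hex F
  rows 8-11 [a,b,c=010]: 1010  = hex A
  rows 12-15 [a,b,c=011]: 1111  = hex F
  rows 16-19 [a,b,c=100]: 1010  = hex A
  rows 20-23 [a,b,c=101]: 1111  = hex F
  rows 24-27 [a,b,c=110]: 1010  = hex A
  rows 28-31 [a,b,c=111]: 1111  = hex F
Output column (row 0 .. row 31) = 10101111101011111010111110101111
Output column grouped in 4s = 1010 1111 1010 1111 1010 1111 1010 1111 = 0xAFAFAFAF
Convert to decimal digit by digit (value = value*16 + digit):
  A -> 10
  10*16 + 15 (F) = 175
  175*16 + 10 (A) = 2810
  2810*16 + 15 (F) = 44975
  44975*16 + 10 (A) = 719610
  719610*16 + 15 (F) = 11513775
  11513775*16 + 10 (A) = 184220410
  184220410*16 + 15 (F) = 2947526575
Decimal = 2947526575

2947526575


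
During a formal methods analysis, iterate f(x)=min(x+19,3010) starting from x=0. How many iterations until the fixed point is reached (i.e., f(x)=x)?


Step 1: x=0, cap=3010, increment=19
Step 2: x grows by 19 each step until capped at 3010; fixed point is x=3010
Step 3: iterations = ceil(3010/19) = 159

159


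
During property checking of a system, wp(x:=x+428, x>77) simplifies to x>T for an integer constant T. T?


Formula: wp(x:=E, P) = P[E/x] (substitute E for x in postcondition)
Step 1: Postcondition: x>77
Step 2: Substitute x+428 for x: x+428>77
Step 3: Solve for x: x > 77-428 = -351

-351


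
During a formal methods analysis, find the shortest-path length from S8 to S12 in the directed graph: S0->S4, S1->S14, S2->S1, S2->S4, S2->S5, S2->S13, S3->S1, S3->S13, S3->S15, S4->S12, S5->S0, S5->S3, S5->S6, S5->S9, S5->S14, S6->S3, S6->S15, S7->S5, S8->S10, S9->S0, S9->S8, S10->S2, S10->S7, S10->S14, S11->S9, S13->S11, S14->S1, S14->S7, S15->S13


BFS layer-by-layer from S8:
  dist 0: {S8}
  dist 1: {S10}
  dist 2: {S2, S7, S14}
  dist 3: {S1, S4, S5, S13}
  dist 4: {S0, S3, S6, S9, S11, S12}
  -> S12 reached at distance 4
Shortest path length = 4

4


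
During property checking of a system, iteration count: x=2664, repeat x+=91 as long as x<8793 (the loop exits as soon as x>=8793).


Step 1: x goes from 2664 toward 8793 by 91; the body runs while x<8793, so iterations = ceil((bound-start)/step)
Step 2: Distance=6129
Step 3: ceil(6129/91)=68

68


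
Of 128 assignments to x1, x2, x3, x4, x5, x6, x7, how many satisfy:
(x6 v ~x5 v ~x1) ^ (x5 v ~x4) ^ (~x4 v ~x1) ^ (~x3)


CNF with 4 clauses over 7 vars (128 assignments).
An assignment satisfies CNF iff every clause has >=1 true literal.
Check each row (bits = x1,x2,x3,x4,x5,x6,x7; clause T/F shown):
  row 0 [0000000]: clauses=TTTT -> 1
  row 1 [0000001]: clauses=TTTT -> 1
  row 2 [0000010]: clauses=TTTT -> 1
  row 3 [0000011]: clauses=TTTT -> 1
  row 4 [0000100]: clauses=TTTT -> 1
  (every remaining row is evaluated the same way; all 128 results are listed next)
Full result column, 8 rows per line (x1,x2,x3,x4 fixed per line; x5,x6,x7 runs 000..111 left to right):
  rows 0-7 [x1,x2,x3,x4=0000]: 11111111  (ones: 8)
  rows 8-15 [x1,x2,x3,x4=0001]: 00001111  (ones: 4)
  rows 16-23 [x1,x2,x3,x4=0010]: 00000000  (ones: 0)
  rows 24-31 [x1,x2,x3,x4=0011]: 00000000  (ones: 0)
  rows 32-39 [x1,x2,x3,x4=0100]: 11111111  (ones: 8)
  rows 40-47 [x1,x2,x3,x4=0101]: 00001111  (ones: 4)
  rows 48-55 [x1,x2,x3,x4=0110]: 00000000  (ones: 0)
  rows 56-63 [x1,x2,x3,x4=0111]: 00000000  (ones: 0)
  rows 64-71 [x1,x2,x3,x4=1000]: 11110011  (ones: 6)
  rows 72-79 [x1,x2,x3,x4=1001]: 00000000  (ones: 0)
  rows 80-87 [x1,x2,x3,x4=1010]: 00000000  (ones: 0)
  rows 88-95 [x1,x2,x3,x4=1011]: 00000000  (ones: 0)
  rows 96-103 [x1,x2,x3,x4=1100]: 11110011  (ones: 6)
  rows 104-111 [x1,x2,x3,x4=1101]: 00000000  (ones: 0)
  rows 112-119 [x1,x2,x3,x4=1110]: 00000000  (ones: 0)
  rows 120-127 [x1,x2,x3,x4=1111]: 00000000  (ones: 0)
Satisfying assignments = 8+4+0+0+8+4+0+0+6+0+0+0+6+0+0+0 = 36

36


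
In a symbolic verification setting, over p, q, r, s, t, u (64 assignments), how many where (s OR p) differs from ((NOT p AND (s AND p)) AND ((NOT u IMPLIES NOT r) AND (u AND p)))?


F1 = (s OR p)
F2 = ((NOT p AND (s AND p)) AND ((NOT u IMPLIES NOT r) AND (u AND p)))
Evaluate both on each of 64 rows (bits = p,q,r,s,t,u):
  row 0 [000000]: F1=0 F2=0 -> 0
  row 1 [000001]: F1=0 F2=0 -> 0
  row 2 [000010]: F1=0 F2=0 -> 0
  row 3 [000011]: F1=0 F2=0 -> 0
  row 4 [000100]: F1=1 F2=0 (differ) -> 1
  (every remaining row is evaluated the same way; all 64 results are listed next)
Full result column, 8 rows per line (p,q,r fixed per line; s,t,u runs 000..111 left to right):
  rows 0-7 [p,q,r=000]: 00001111  (ones: 4)
  rows 8-15 [p,q,r=001]: 00001111  (ones: 4)
  rows 16-23 [p,q,r=010]: 00001111  (ones: 4)
  rows 24-31 [p,q,r=011]: 00001111  (ones: 4)
  rows 32-39 [p,q,r=100]: 11111111  (ones: 8)
  rows 40-47 [p,q,r=101]: 11111111  (ones: 8)
  rows 48-55 [p,q,r=110]: 11111111  (ones: 8)
  rows 56-63 [p,q,r=111]: 11111111  (ones: 8)
Disagreements = 4+4+4+4+8+8+8+8 = 48

48


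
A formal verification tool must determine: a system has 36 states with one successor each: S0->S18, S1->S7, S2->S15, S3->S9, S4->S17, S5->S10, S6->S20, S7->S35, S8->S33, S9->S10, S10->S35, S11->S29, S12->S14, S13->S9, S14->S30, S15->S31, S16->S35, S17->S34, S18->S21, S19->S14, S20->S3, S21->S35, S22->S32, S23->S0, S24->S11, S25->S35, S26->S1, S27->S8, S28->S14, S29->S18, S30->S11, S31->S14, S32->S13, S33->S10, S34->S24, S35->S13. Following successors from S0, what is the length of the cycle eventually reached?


Trace from S0 until a state repeats:
  S0 -> S18 -> S21 -> S35 -> S13 -> S9 -> S10 -> S35
S35 first seen at step 3, revisited at step 7.
Cycle length = 7 - 3 = 4

4
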